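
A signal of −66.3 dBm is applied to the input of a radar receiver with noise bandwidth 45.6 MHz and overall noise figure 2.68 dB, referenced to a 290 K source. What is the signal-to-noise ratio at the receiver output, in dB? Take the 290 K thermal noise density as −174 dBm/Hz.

Noise floor: N = −174 + 10 log₁₀(B) + NF
10 log₁₀(4.56×10⁷) = 76.59 dB
N = −174 + 76.59 + 2.68 = −94.73 dBm
SNR = P_sig − N = −66.3 − (−94.73) = 28.43 dB → 28.4 dB

28.4 dB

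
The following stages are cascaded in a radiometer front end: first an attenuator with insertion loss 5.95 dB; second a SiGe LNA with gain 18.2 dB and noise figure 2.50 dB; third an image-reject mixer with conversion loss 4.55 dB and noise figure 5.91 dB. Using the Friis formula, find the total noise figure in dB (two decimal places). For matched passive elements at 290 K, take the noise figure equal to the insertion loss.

Convert to linear (a loss of L dB is a gain of −L dB): F_i = 10^(NF_i/10), G_i = 10^(G_i,dB/10)
  Stage 1: F_1 = 10^(5.95/10) = 3.936, G_1 = 10^(−5.95/10) = 0.2541
  Stage 2: F_2 = 10^(2.50/10) = 1.778, G_2 = 10^(18.2/10) = 66.07
  Stage 3: F_3 = 10^(5.91/10) = 3.899, G_3 = 10^(−4.55/10) = 0.3508
Friis cascade:
  F = 3.936 + (1.778 − 1)/0.2541 + (3.899 − 1)/16.79 = 7.171
NF = 10 log₁₀(7.171) = 8.56 dB

8.56 dB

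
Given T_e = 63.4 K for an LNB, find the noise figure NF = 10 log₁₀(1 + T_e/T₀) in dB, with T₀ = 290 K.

0.859 dB

F = 1 + T_e/T₀ = 1 + 63.4/290 = 1.21862
NF = 10 log₁₀(1.21862) = 0.859 dB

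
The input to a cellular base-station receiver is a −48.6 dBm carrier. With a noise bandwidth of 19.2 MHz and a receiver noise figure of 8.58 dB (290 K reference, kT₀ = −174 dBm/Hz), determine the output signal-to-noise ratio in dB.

44.0 dB

Noise floor: N = −174 + 10 log₁₀(B) + NF
10 log₁₀(1.92×10⁷) = 72.83 dB
N = −174 + 72.83 + 8.58 = −92.59 dBm
SNR = P_sig − N = −48.6 − (−92.59) = 43.99 dB → 44.0 dB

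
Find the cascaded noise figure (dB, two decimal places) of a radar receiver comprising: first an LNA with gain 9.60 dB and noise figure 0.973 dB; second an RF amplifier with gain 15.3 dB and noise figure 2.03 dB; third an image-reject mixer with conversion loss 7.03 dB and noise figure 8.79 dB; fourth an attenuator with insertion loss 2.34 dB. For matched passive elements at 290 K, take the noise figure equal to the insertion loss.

Convert to linear (a loss of L dB is a gain of −L dB): F_i = 10^(NF_i/10), G_i = 10^(G_i,dB/10)
  Stage 1: F_1 = 10^(0.973/10) = 1.251, G_1 = 10^(9.60/10) = 9.120
  Stage 2: F_2 = 10^(2.03/10) = 1.596, G_2 = 10^(15.3/10) = 33.88
  Stage 3: F_3 = 10^(8.79/10) = 7.568, G_3 = 10^(−7.03/10) = 0.1982
  Stage 4: F_4 = 10^(2.34/10) = 1.714, G_4 = 10^(−2.34/10) = 0.5834
Friis cascade:
  F = 1.251 + (1.596 − 1)/9.120 + (7.568 − 1)/309.0 + (1.714 − 1)/61.24 = 1.349
NF = 10 log₁₀(1.349) = 1.30 dB

1.30 dB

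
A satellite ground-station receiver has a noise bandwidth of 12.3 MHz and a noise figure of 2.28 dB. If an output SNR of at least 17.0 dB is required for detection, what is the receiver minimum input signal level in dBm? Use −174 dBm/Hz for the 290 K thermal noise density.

Sensitivity = −174 + 10 log₁₀(B) + NF + SNR_min
= −174 + 70.9 + 2.28 + 17.0
= −83.82 dBm → −83.8 dBm

−83.8 dBm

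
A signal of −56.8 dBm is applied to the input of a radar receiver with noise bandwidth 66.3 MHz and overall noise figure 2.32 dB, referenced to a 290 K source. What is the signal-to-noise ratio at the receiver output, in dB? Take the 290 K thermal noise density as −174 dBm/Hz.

Noise floor: N = −174 + 10 log₁₀(B) + NF
10 log₁₀(6.63×10⁷) = 78.22 dB
N = −174 + 78.22 + 2.32 = −93.46 dBm
SNR = P_sig − N = −56.8 − (−93.46) = 36.66 dB → 36.7 dB

36.7 dB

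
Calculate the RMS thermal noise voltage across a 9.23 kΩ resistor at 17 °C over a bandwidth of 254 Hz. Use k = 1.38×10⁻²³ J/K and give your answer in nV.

194 nV

T = 17 °C + 273.15 = 290.15 K
V_n = √(4kTRB)
4kTRB = 4 × 1.38×10⁻²³ × 290.15 × 9.23×10³ × 2.54×10² = 3.75×10⁻¹⁴ V²
V_n = √(3.75×10⁻¹⁴) = 1.94×10⁻⁷ V = 194 nV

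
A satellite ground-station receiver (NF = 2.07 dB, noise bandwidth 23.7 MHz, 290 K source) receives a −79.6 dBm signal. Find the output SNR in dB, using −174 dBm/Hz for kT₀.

Noise floor: N = −174 + 10 log₁₀(B) + NF
10 log₁₀(2.37×10⁷) = 73.75 dB
N = −174 + 73.75 + 2.07 = −98.18 dBm
SNR = P_sig − N = −79.6 − (−98.18) = 18.58 dB → 18.6 dB

18.6 dB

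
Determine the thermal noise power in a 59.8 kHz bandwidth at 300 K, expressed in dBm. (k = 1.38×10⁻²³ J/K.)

P_n = kTB = 1.38×10⁻²³ × 300 × 5.98×10⁴ = 2.48×10⁻¹⁶ W
In dBm: 10 log₁₀(2.48×10⁻¹⁶ / 10⁻³) = −126.1 dBm

−126.1 dBm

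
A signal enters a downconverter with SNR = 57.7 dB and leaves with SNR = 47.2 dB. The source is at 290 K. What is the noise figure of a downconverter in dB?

NF (dB) = SNR_in(dB) − SNR_out(dB) when the source is at T₀
NF = 57.7 − 47.2 = 10.5 dB

10.5 dB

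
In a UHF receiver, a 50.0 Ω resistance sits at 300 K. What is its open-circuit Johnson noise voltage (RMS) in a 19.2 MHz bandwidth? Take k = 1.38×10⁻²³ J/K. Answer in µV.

V_n = √(4kTRB)
4kTRB = 4 × 1.38×10⁻²³ × 300 × 5.00×10¹ × 1.92×10⁷ = 1.59×10⁻¹¹ V²
V_n = √(1.59×10⁻¹¹) = 3.99×10⁻⁶ V = 3.99 µV

3.99 µV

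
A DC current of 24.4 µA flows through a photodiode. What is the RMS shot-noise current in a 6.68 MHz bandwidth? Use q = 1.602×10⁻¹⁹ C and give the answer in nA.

7.23 nA

I_n = √(2qI·B)
2qI·B = 2 × 1.602×10⁻¹⁹ × 2.44×10⁻⁵ × 6.68×10⁶ = 5.22×10⁻¹⁷ A²
I_n = √(5.22×10⁻¹⁷) = 7.23×10⁻⁹ A = 7.23 nA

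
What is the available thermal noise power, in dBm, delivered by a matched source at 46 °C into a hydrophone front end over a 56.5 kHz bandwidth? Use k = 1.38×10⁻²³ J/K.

−126.0 dBm

T = 46 °C + 273.15 = 319.15 K
P_n = kTB = 1.38×10⁻²³ × 319.15 × 5.65×10⁴ = 2.49×10⁻¹⁶ W
In dBm: 10 log₁₀(2.49×10⁻¹⁶ / 10⁻³) = −126.0 dBm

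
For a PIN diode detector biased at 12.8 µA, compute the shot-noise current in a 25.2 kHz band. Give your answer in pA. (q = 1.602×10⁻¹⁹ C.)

321 pA

I_n = √(2qI·B)
2qI·B = 2 × 1.602×10⁻¹⁹ × 1.28×10⁻⁵ × 2.52×10⁴ = 1.03×10⁻¹⁹ A²
I_n = √(1.03×10⁻¹⁹) = 3.21×10⁻¹⁰ A = 321 pA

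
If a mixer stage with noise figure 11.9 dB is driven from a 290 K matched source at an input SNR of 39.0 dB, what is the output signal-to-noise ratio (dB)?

By definition F = SNR_in/SNR_out, so in dB: SNR_out = SNR_in − NF
SNR_out = 39.0 − 11.9 = 27.1 dB

27.1 dB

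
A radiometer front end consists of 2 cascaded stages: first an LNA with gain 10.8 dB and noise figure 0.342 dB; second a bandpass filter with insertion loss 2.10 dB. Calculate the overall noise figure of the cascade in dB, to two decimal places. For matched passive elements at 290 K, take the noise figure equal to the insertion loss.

Convert to linear (a loss of L dB is a gain of −L dB): F_i = 10^(NF_i/10), G_i = 10^(G_i,dB/10)
  Stage 1: F_1 = 10^(0.342/10) = 1.082, G_1 = 10^(10.8/10) = 12.02
  Stage 2: F_2 = 10^(2.10/10) = 1.622, G_2 = 10^(−2.10/10) = 0.6166
Friis cascade:
  F = 1.082 + (1.622 − 1)/12.02 = 1.134
NF = 10 log₁₀(1.134) = 0.54 dB

0.54 dB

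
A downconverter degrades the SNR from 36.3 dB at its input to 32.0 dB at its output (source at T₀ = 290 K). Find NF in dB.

4.3 dB

NF (dB) = SNR_in(dB) − SNR_out(dB) when the source is at T₀
NF = 36.3 − 32.0 = 4.3 dB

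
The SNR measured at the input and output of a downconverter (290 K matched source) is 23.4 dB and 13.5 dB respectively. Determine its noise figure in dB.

9.9 dB

NF (dB) = SNR_in(dB) − SNR_out(dB) when the source is at T₀
NF = 23.4 − 13.5 = 9.9 dB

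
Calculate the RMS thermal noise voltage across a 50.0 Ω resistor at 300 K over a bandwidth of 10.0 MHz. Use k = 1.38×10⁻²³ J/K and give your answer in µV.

V_n = √(4kTRB)
4kTRB = 4 × 1.38×10⁻²³ × 300 × 5.00×10¹ × 1.00×10⁷ = 8.28×10⁻¹² V²
V_n = √(8.28×10⁻¹²) = 2.88×10⁻⁶ V = 2.88 µV

2.88 µV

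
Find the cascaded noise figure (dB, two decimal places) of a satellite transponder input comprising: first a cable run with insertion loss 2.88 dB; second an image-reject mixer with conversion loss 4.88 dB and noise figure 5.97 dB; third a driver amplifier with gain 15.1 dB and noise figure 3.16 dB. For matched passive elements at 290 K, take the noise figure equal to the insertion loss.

11.48 dB

Convert to linear (a loss of L dB is a gain of −L dB): F_i = 10^(NF_i/10), G_i = 10^(G_i,dB/10)
  Stage 1: F_1 = 10^(2.88/10) = 1.941, G_1 = 10^(−2.88/10) = 0.5152
  Stage 2: F_2 = 10^(5.97/10) = 3.954, G_2 = 10^(−4.88/10) = 0.3251
  Stage 3: F_3 = 10^(3.16/10) = 2.070, G_3 = 10^(15.1/10) = 32.36
Friis cascade:
  F = 1.941 + (3.954 − 1)/0.5152 + (2.070 − 1)/0.1675 = 14.06
NF = 10 log₁₀(14.06) = 11.48 dB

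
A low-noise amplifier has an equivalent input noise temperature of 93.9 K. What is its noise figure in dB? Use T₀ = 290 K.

F = 1 + T_e/T₀ = 1 + 93.9/290 = 1.32379
NF = 10 log₁₀(1.32379) = 1.22 dB

1.22 dB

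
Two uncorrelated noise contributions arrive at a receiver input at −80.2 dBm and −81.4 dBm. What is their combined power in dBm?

−77.7 dBm

Convert to linear, add, convert back:
P₁ = 9.55×10⁻¹² W, P₂ = 7.24×10⁻¹² W
P_tot = 1.68×10⁻¹¹ W → 10 log₁₀(P_tot / 10⁻³) = −77.7 dBm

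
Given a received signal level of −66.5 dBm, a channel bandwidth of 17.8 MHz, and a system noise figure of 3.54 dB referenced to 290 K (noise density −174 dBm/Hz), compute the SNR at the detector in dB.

Noise floor: N = −174 + 10 log₁₀(B) + NF
10 log₁₀(1.78×10⁷) = 72.5 dB
N = −174 + 72.5 + 3.54 = −97.96 dBm
SNR = P_sig − N = −66.5 − (−97.96) = 31.46 dB → 31.5 dB

31.5 dB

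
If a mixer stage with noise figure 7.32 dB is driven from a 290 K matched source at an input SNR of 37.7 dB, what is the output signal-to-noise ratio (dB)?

30.38 dB

By definition F = SNR_in/SNR_out, so in dB: SNR_out = SNR_in − NF
SNR_out = 37.7 − 7.32 = 30.38 dB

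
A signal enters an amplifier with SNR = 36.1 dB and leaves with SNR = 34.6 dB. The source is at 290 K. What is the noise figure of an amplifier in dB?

1.5 dB

NF (dB) = SNR_in(dB) − SNR_out(dB) when the source is at T₀
NF = 36.1 − 34.6 = 1.5 dB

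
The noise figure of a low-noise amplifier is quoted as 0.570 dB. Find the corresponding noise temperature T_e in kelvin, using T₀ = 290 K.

F = 10^(0.570/10) = 1.14025
T_e = (F − 1)·T₀ = (1.14025 − 1) × 290 = 40.7 K

40.7 K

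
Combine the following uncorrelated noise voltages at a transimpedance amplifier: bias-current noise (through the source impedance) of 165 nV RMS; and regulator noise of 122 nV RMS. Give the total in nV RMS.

Uncorrelated sources add in power (mean-square): V_tot = √(ΣV_i²)
V_tot = √[(1.65×10⁻⁷)² + (1.22×10⁻⁷)²] = 2.05×10⁻⁷ V = 205 nV

205 nV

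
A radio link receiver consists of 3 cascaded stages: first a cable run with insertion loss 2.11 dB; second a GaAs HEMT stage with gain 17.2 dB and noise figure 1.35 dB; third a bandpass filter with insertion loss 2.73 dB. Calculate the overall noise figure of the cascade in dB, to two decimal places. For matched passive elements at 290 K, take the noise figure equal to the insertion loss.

3.51 dB

Convert to linear (a loss of L dB is a gain of −L dB): F_i = 10^(NF_i/10), G_i = 10^(G_i,dB/10)
  Stage 1: F_1 = 10^(2.11/10) = 1.626, G_1 = 10^(−2.11/10) = 0.6152
  Stage 2: F_2 = 10^(1.35/10) = 1.365, G_2 = 10^(17.2/10) = 52.48
  Stage 3: F_3 = 10^(2.73/10) = 1.875, G_3 = 10^(−2.73/10) = 0.5333
Friis cascade:
  F = 1.626 + (1.365 − 1)/0.6152 + (1.875 − 1)/32.28 = 2.245
NF = 10 log₁₀(2.245) = 3.51 dB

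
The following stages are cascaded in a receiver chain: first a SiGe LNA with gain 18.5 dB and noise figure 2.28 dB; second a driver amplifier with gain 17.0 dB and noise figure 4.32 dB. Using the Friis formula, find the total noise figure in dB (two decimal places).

2.34 dB

Convert to linear (a loss of L dB is a gain of −L dB): F_i = 10^(NF_i/10), G_i = 10^(G_i,dB/10)
  Stage 1: F_1 = 10^(2.28/10) = 1.690, G_1 = 10^(18.5/10) = 70.79
  Stage 2: F_2 = 10^(4.32/10) = 2.704, G_2 = 10^(17.0/10) = 50.12
Friis cascade:
  F = 1.690 + (2.704 − 1)/70.79 = 1.715
NF = 10 log₁₀(1.715) = 2.34 dB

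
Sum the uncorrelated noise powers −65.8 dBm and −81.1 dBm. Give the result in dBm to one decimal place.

Convert to linear, add, convert back:
P₁ = 2.63×10⁻¹⁰ W, P₂ = 7.76×10⁻¹² W
P_tot = 2.71×10⁻¹⁰ W → 10 log₁₀(P_tot / 10⁻³) = −65.7 dBm

−65.7 dBm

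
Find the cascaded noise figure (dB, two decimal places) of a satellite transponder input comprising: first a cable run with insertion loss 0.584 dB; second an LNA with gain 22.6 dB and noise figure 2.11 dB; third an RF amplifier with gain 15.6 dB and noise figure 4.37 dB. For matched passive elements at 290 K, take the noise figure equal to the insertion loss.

Convert to linear (a loss of L dB is a gain of −L dB): F_i = 10^(NF_i/10), G_i = 10^(G_i,dB/10)
  Stage 1: F_1 = 10^(0.584/10) = 1.144, G_1 = 10^(−0.584/10) = 0.8742
  Stage 2: F_2 = 10^(2.11/10) = 1.626, G_2 = 10^(22.6/10) = 182.0
  Stage 3: F_3 = 10^(4.37/10) = 2.735, G_3 = 10^(15.6/10) = 36.31
Friis cascade:
  F = 1.144 + (1.626 − 1)/0.8742 + (2.735 − 1)/159.1 = 1.870
NF = 10 log₁₀(1.870) = 2.72 dB

2.72 dB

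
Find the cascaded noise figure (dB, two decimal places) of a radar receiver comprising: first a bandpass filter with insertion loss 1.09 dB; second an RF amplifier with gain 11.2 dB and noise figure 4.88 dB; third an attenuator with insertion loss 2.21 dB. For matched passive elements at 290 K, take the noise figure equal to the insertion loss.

Convert to linear (a loss of L dB is a gain of −L dB): F_i = 10^(NF_i/10), G_i = 10^(G_i,dB/10)
  Stage 1: F_1 = 10^(1.09/10) = 1.285, G_1 = 10^(−1.09/10) = 0.7780
  Stage 2: F_2 = 10^(4.88/10) = 3.076, G_2 = 10^(11.2/10) = 13.18
  Stage 3: F_3 = 10^(2.21/10) = 1.663, G_3 = 10^(−2.21/10) = 0.6012
Friis cascade:
  F = 1.285 + (3.076 − 1)/0.7780 + (1.663 − 1)/10.26 = 4.018
NF = 10 log₁₀(4.018) = 6.04 dB

6.04 dB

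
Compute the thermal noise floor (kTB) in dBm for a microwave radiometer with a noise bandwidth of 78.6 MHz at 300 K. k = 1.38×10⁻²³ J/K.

−94.9 dBm

P_n = kTB = 1.38×10⁻²³ × 300 × 7.86×10⁷ = 3.25×10⁻¹³ W
In dBm: 10 log₁₀(3.25×10⁻¹³ / 10⁻³) = −94.9 dBm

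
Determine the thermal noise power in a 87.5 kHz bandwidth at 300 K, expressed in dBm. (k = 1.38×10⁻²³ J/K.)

P_n = kTB = 1.38×10⁻²³ × 300 × 8.75×10⁴ = 3.62×10⁻¹⁶ W
In dBm: 10 log₁₀(3.62×10⁻¹⁶ / 10⁻³) = −124.4 dBm

−124.4 dBm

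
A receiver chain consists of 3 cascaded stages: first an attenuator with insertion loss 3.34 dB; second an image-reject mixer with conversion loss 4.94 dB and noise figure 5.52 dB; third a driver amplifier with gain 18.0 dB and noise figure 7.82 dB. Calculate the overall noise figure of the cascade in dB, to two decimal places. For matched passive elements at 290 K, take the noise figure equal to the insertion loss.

16.20 dB

Convert to linear (a loss of L dB is a gain of −L dB): F_i = 10^(NF_i/10), G_i = 10^(G_i,dB/10)
  Stage 1: F_1 = 10^(3.34/10) = 2.158, G_1 = 10^(−3.34/10) = 0.4634
  Stage 2: F_2 = 10^(5.52/10) = 3.565, G_2 = 10^(−4.94/10) = 0.3206
  Stage 3: F_3 = 10^(7.82/10) = 6.053, G_3 = 10^(18.0/10) = 63.10
Friis cascade:
  F = 2.158 + (3.565 − 1)/0.4634 + (6.053 − 1)/0.1486 = 41.70
NF = 10 log₁₀(41.70) = 16.20 dB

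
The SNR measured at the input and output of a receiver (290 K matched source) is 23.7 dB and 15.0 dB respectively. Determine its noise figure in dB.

NF (dB) = SNR_in(dB) − SNR_out(dB) when the source is at T₀
NF = 23.7 − 15.0 = 8.7 dB

8.7 dB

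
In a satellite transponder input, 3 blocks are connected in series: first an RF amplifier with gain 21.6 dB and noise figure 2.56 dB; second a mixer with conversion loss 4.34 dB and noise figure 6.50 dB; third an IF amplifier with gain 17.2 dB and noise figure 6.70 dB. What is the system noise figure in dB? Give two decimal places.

Convert to linear (a loss of L dB is a gain of −L dB): F_i = 10^(NF_i/10), G_i = 10^(G_i,dB/10)
  Stage 1: F_1 = 10^(2.56/10) = 1.803, G_1 = 10^(21.6/10) = 144.5
  Stage 2: F_2 = 10^(6.50/10) = 4.467, G_2 = 10^(−4.34/10) = 0.3681
  Stage 3: F_3 = 10^(6.70/10) = 4.677, G_3 = 10^(17.2/10) = 52.48
Friis cascade:
  F = 1.803 + (4.467 − 1)/144.5 + (4.677 − 1)/53.21 = 1.896
NF = 10 log₁₀(1.896) = 2.78 dB

2.78 dB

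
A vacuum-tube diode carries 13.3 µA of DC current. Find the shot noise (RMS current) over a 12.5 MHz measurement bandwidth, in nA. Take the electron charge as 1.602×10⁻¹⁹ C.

7.30 nA

I_n = √(2qI·B)
2qI·B = 2 × 1.602×10⁻¹⁹ × 1.33×10⁻⁵ × 1.25×10⁷ = 5.33×10⁻¹⁷ A²
I_n = √(5.33×10⁻¹⁷) = 7.30×10⁻⁹ A = 7.30 nA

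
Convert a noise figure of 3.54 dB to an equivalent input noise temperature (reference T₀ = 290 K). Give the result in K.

365 K

F = 10^(3.54/10) = 2.25944
T_e = (F − 1)·T₀ = (2.25944 − 1) × 290 = 365 K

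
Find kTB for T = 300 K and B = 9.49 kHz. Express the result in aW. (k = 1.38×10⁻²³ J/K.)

39.3 aW

P_n = kTB = 1.38×10⁻²³ × 300 × 9.49×10³ = 3.93×10⁻¹⁷ W = 39.3 aW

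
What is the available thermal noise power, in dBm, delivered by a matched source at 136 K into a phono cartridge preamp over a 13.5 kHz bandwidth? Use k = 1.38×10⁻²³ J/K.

−136.0 dBm

P_n = kTB = 1.38×10⁻²³ × 136 × 1.35×10⁴ = 2.53×10⁻¹⁷ W
In dBm: 10 log₁₀(2.53×10⁻¹⁷ / 10⁻³) = −136.0 dBm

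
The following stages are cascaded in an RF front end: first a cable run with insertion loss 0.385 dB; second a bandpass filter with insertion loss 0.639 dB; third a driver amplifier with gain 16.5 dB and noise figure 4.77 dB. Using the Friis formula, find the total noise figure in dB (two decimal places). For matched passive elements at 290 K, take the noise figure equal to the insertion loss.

5.79 dB

Convert to linear (a loss of L dB is a gain of −L dB): F_i = 10^(NF_i/10), G_i = 10^(G_i,dB/10)
  Stage 1: F_1 = 10^(0.385/10) = 1.093, G_1 = 10^(−0.385/10) = 0.9152
  Stage 2: F_2 = 10^(0.639/10) = 1.159, G_2 = 10^(−0.639/10) = 0.8632
  Stage 3: F_3 = 10^(4.77/10) = 2.999, G_3 = 10^(16.5/10) = 44.67
Friis cascade:
  F = 1.093 + (1.159 − 1)/0.9152 + (2.999 − 1)/0.7900 = 3.797
NF = 10 log₁₀(3.797) = 5.79 dB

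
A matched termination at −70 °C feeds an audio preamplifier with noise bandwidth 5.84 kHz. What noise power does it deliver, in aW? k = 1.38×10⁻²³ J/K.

T = −70 °C + 273.15 = 203.15 K
P_n = kTB = 1.38×10⁻²³ × 203.15 × 5.84×10³ = 1.64×10⁻¹⁷ W = 16.4 aW

16.4 aW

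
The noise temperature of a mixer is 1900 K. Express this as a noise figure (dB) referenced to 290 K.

F = 1 + T_e/T₀ = 1 + 1900/290 = 7.55172
NF = 10 log₁₀(7.55172) = 8.78 dB

8.78 dB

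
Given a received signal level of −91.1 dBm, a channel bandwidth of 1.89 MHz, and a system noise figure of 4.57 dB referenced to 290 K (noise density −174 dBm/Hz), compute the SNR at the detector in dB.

Noise floor: N = −174 + 10 log₁₀(B) + NF
10 log₁₀(1.89×10⁶) = 62.76 dB
N = −174 + 62.76 + 4.57 = −106.67 dBm
SNR = P_sig − N = −91.1 − (−106.67) = 15.57 dB → 15.6 dB

15.6 dB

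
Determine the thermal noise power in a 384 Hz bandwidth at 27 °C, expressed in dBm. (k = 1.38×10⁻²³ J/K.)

−148.0 dBm

T = 27 °C + 273.15 = 300.15 K
P_n = kTB = 1.38×10⁻²³ × 300.15 × 3.84×10² = 1.59×10⁻¹⁸ W
In dBm: 10 log₁₀(1.59×10⁻¹⁸ / 10⁻³) = −148.0 dBm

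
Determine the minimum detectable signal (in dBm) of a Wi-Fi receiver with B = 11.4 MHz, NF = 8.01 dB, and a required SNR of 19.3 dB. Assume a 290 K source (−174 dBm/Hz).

−76.1 dBm

Sensitivity = −174 + 10 log₁₀(B) + NF + SNR_min
= −174 + 70.57 + 8.01 + 19.3
= −76.12 dBm → −76.1 dBm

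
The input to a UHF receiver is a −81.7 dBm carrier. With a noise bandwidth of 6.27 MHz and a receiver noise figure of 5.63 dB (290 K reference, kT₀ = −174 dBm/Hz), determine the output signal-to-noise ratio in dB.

18.7 dB

Noise floor: N = −174 + 10 log₁₀(B) + NF
10 log₁₀(6.27×10⁶) = 67.97 dB
N = −174 + 67.97 + 5.63 = −100.40 dBm
SNR = P_sig − N = −81.7 − (−100.40) = 18.70 dB → 18.7 dB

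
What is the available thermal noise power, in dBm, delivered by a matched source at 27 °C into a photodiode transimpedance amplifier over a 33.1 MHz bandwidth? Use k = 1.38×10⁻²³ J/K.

−98.6 dBm

T = 27 °C + 273.15 = 300.15 K
P_n = kTB = 1.38×10⁻²³ × 300.15 × 3.31×10⁷ = 1.37×10⁻¹³ W
In dBm: 10 log₁₀(1.37×10⁻¹³ / 10⁻³) = −98.6 dBm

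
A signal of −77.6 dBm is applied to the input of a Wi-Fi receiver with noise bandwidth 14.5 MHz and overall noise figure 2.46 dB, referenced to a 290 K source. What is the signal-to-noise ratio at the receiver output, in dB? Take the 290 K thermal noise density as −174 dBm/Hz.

Noise floor: N = −174 + 10 log₁₀(B) + NF
10 log₁₀(1.45×10⁷) = 71.61 dB
N = −174 + 71.61 + 2.46 = −99.93 dBm
SNR = P_sig − N = −77.6 − (−99.93) = 22.33 dB → 22.3 dB

22.3 dB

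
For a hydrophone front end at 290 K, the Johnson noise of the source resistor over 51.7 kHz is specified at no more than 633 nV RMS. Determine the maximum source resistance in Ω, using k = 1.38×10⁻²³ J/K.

Johnson–Nyquist: V_n = √(4kTRB) ⇒ R = V_n² / (4kTB)
4kTB = 4 × 1.38×10⁻²³ × 290 × 5.17×10⁴ = 8.28×10⁻¹⁶
R = (6.33×10⁻⁷)² / 8.28×10⁻¹⁶ = 4.84×10² Ω = 484 Ω

484 Ω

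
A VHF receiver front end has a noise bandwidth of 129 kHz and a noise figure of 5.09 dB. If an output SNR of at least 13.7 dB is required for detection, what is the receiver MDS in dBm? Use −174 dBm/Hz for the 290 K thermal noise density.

Sensitivity = −174 + 10 log₁₀(B) + NF + SNR_min
= −174 + 51.11 + 5.09 + 13.7
= −104.10 dBm → −104.1 dBm

−104.1 dBm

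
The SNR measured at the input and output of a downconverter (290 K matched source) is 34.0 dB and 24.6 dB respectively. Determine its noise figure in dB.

9.4 dB

NF (dB) = SNR_in(dB) − SNR_out(dB) when the source is at T₀
NF = 34.0 − 24.6 = 9.4 dB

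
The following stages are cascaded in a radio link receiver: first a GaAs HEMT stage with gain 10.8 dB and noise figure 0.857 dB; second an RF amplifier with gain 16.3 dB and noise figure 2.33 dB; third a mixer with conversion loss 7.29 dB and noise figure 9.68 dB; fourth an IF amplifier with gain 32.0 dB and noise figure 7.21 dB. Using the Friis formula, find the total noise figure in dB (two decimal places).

Convert to linear (a loss of L dB is a gain of −L dB): F_i = 10^(NF_i/10), G_i = 10^(G_i,dB/10)
  Stage 1: F_1 = 10^(0.857/10) = 1.218, G_1 = 10^(10.8/10) = 12.02
  Stage 2: F_2 = 10^(2.33/10) = 1.710, G_2 = 10^(16.3/10) = 42.66
  Stage 3: F_3 = 10^(9.68/10) = 9.290, G_3 = 10^(−7.29/10) = 0.1866
  Stage 4: F_4 = 10^(7.21/10) = 5.260, G_4 = 10^(32.0/10) = 1585
Friis cascade:
  F = 1.218 + (1.710 − 1)/12.02 + (9.290 − 1)/512.9 + (5.260 − 1)/95.72 = 1.338
NF = 10 log₁₀(1.338) = 1.26 dB

1.26 dB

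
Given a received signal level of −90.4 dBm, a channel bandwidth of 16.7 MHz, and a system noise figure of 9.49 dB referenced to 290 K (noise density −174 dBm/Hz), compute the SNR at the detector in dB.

1.9 dB

Noise floor: N = −174 + 10 log₁₀(B) + NF
10 log₁₀(1.67×10⁷) = 72.23 dB
N = −174 + 72.23 + 9.49 = −92.28 dBm
SNR = P_sig − N = −90.4 − (−92.28) = 1.88 dB → 1.9 dB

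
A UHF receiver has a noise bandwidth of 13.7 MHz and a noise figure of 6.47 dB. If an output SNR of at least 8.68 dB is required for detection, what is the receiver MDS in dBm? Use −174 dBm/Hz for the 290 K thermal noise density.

−87.5 dBm

Sensitivity = −174 + 10 log₁₀(B) + NF + SNR_min
= −174 + 71.37 + 6.47 + 8.68
= −87.48 dBm → −87.5 dBm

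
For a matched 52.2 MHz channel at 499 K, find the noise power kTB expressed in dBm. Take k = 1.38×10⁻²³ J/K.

−94.4 dBm

P_n = kTB = 1.38×10⁻²³ × 499 × 5.22×10⁷ = 3.59×10⁻¹³ W
In dBm: 10 log₁₀(3.59×10⁻¹³ / 10⁻³) = −94.4 dBm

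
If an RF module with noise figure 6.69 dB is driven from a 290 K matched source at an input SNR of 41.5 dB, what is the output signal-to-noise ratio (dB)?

By definition F = SNR_in/SNR_out, so in dB: SNR_out = SNR_in − NF
SNR_out = 41.5 − 6.69 = 34.81 dB

34.81 dB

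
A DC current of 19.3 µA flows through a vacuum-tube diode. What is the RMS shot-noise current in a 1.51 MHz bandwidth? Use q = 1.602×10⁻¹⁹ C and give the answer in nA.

3.06 nA

I_n = √(2qI·B)
2qI·B = 2 × 1.602×10⁻¹⁹ × 1.93×10⁻⁵ × 1.51×10⁶ = 9.34×10⁻¹⁸ A²
I_n = √(9.34×10⁻¹⁸) = 3.06×10⁻⁹ A = 3.06 nA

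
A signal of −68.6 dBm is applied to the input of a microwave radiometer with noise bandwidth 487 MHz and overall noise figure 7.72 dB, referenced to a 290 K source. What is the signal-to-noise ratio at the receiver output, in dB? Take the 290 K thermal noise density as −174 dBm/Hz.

Noise floor: N = −174 + 10 log₁₀(B) + NF
10 log₁₀(4.87×10⁸) = 86.88 dB
N = −174 + 86.88 + 7.72 = −79.40 dBm
SNR = P_sig − N = −68.6 − (−79.40) = 10.80 dB → 10.8 dB

10.8 dB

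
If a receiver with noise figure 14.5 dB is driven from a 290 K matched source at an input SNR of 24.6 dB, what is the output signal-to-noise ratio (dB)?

10.1 dB

By definition F = SNR_in/SNR_out, so in dB: SNR_out = SNR_in − NF
SNR_out = 24.6 − 14.5 = 10.1 dB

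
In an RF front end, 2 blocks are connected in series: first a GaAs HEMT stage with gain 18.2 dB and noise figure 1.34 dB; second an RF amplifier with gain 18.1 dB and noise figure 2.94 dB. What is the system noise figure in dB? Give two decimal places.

1.39 dB

Convert to linear (a loss of L dB is a gain of −L dB): F_i = 10^(NF_i/10), G_i = 10^(G_i,dB/10)
  Stage 1: F_1 = 10^(1.34/10) = 1.361, G_1 = 10^(18.2/10) = 66.07
  Stage 2: F_2 = 10^(2.94/10) = 1.968, G_2 = 10^(18.1/10) = 64.57
Friis cascade:
  F = 1.361 + (1.968 − 1)/66.07 = 1.376
NF = 10 log₁₀(1.376) = 1.39 dB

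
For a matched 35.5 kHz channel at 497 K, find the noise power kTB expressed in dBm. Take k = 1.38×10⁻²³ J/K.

P_n = kTB = 1.38×10⁻²³ × 497 × 3.55×10⁴ = 2.43×10⁻¹⁶ W
In dBm: 10 log₁₀(2.43×10⁻¹⁶ / 10⁻³) = −126.1 dBm

−126.1 dBm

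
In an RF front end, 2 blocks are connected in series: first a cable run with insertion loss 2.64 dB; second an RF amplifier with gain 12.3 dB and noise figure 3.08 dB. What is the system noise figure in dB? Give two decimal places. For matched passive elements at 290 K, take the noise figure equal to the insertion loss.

Convert to linear (a loss of L dB is a gain of −L dB): F_i = 10^(NF_i/10), G_i = 10^(G_i,dB/10)
  Stage 1: F_1 = 10^(2.64/10) = 1.837, G_1 = 10^(−2.64/10) = 0.5445
  Stage 2: F_2 = 10^(3.08/10) = 2.032, G_2 = 10^(12.3/10) = 16.98
Friis cascade:
  F = 1.837 + (2.032 − 1)/0.5445 = 3.733
NF = 10 log₁₀(3.733) = 5.72 dB

5.72 dB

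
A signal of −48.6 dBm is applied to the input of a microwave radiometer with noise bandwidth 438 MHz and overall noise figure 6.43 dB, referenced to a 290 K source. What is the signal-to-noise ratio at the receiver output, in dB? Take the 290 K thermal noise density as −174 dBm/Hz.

Noise floor: N = −174 + 10 log₁₀(B) + NF
10 log₁₀(4.38×10⁸) = 86.41 dB
N = −174 + 86.41 + 6.43 = −81.16 dBm
SNR = P_sig − N = −48.6 − (−81.16) = 32.56 dB → 32.6 dB

32.6 dB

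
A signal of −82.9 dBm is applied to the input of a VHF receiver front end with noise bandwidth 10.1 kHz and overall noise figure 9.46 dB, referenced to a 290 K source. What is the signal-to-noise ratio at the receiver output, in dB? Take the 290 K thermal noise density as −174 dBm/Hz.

41.6 dB

Noise floor: N = −174 + 10 log₁₀(B) + NF
10 log₁₀(1.01×10⁴) = 40.04 dB
N = −174 + 40.04 + 9.46 = −124.50 dBm
SNR = P_sig − N = −82.9 − (−124.50) = 41.60 dB → 41.6 dB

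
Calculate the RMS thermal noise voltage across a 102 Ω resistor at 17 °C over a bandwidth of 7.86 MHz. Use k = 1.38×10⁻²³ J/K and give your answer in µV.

3.58 µV

T = 17 °C + 273.15 = 290.15 K
V_n = √(4kTRB)
4kTRB = 4 × 1.38×10⁻²³ × 290.15 × 1.02×10² × 7.86×10⁶ = 1.28×10⁻¹¹ V²
V_n = √(1.28×10⁻¹¹) = 3.58×10⁻⁶ V = 3.58 µV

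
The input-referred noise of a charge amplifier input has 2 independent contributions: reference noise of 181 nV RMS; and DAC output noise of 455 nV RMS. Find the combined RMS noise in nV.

490 nV

Uncorrelated sources add in power (mean-square): V_tot = √(ΣV_i²)
V_tot = √[(1.81×10⁻⁷)² + (4.55×10⁻⁷)²] = 4.90×10⁻⁷ V = 490 nV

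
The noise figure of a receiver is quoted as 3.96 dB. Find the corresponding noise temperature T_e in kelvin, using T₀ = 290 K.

432 K

F = 10^(3.96/10) = 2.48886
T_e = (F − 1)·T₀ = (2.48886 − 1) × 290 = 432 K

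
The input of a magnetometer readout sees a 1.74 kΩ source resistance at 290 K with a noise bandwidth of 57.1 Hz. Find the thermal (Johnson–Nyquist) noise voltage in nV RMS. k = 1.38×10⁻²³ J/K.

39.9 nV

V_n = √(4kTRB)
4kTRB = 4 × 1.38×10⁻²³ × 290 × 1.74×10³ × 5.71×10¹ = 1.59×10⁻¹⁵ V²
V_n = √(1.59×10⁻¹⁵) = 3.99×10⁻⁸ V = 39.9 nV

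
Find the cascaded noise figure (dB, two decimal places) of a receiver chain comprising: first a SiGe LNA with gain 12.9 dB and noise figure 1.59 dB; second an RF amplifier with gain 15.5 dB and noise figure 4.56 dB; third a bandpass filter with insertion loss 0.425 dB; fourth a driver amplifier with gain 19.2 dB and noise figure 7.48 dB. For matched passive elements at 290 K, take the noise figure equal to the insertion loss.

1.89 dB

Convert to linear (a loss of L dB is a gain of −L dB): F_i = 10^(NF_i/10), G_i = 10^(G_i,dB/10)
  Stage 1: F_1 = 10^(1.59/10) = 1.442, G_1 = 10^(12.9/10) = 19.50
  Stage 2: F_2 = 10^(4.56/10) = 2.858, G_2 = 10^(15.5/10) = 35.48
  Stage 3: F_3 = 10^(0.425/10) = 1.103, G_3 = 10^(−0.425/10) = 0.9068
  Stage 4: F_4 = 10^(7.48/10) = 5.598, G_4 = 10^(19.2/10) = 83.18
Friis cascade:
  F = 1.442 + (2.858 − 1)/19.50 + (1.103 − 1)/691.8 + (5.598 − 1)/627.3 = 1.545
NF = 10 log₁₀(1.545) = 1.89 dB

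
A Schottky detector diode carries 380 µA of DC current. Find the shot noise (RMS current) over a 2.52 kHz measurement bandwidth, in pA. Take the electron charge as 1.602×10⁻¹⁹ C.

I_n = √(2qI·B)
2qI·B = 2 × 1.602×10⁻¹⁹ × 3.80×10⁻⁴ × 2.52×10³ = 3.07×10⁻¹⁹ A²
I_n = √(3.07×10⁻¹⁹) = 5.54×10⁻¹⁰ A = 554 pA

554 pA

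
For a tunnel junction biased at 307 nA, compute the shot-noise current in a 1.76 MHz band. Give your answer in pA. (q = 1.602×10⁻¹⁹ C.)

I_n = √(2qI·B)
2qI·B = 2 × 1.602×10⁻¹⁹ × 3.07×10⁻⁷ × 1.76×10⁶ = 1.73×10⁻¹⁹ A²
I_n = √(1.73×10⁻¹⁹) = 4.16×10⁻¹⁰ A = 416 pA

416 pA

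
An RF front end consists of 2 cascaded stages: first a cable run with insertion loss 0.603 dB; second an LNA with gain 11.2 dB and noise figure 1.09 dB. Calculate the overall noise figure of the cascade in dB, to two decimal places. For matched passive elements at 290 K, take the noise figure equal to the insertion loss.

1.69 dB

Convert to linear (a loss of L dB is a gain of −L dB): F_i = 10^(NF_i/10), G_i = 10^(G_i,dB/10)
  Stage 1: F_1 = 10^(0.603/10) = 1.149, G_1 = 10^(−0.603/10) = 0.8704
  Stage 2: F_2 = 10^(1.09/10) = 1.285, G_2 = 10^(11.2/10) = 13.18
Friis cascade:
  F = 1.149 + (1.285 − 1)/0.8704 = 1.477
NF = 10 log₁₀(1.477) = 1.69 dB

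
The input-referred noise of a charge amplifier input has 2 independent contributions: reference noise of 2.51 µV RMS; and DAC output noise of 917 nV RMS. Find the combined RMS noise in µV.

Uncorrelated sources add in power (mean-square): V_tot = √(ΣV_i²)
V_tot = √[(2.51×10⁻⁶)² + (9.17×10⁻⁷)²] = 2.67×10⁻⁶ V = 2.67 µV

2.67 µV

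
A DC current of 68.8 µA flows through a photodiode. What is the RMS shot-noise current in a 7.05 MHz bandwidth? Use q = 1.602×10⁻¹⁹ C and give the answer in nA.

12.5 nA

I_n = √(2qI·B)
2qI·B = 2 × 1.602×10⁻¹⁹ × 6.88×10⁻⁵ × 7.05×10⁶ = 1.55×10⁻¹⁶ A²
I_n = √(1.55×10⁻¹⁶) = 1.25×10⁻⁸ A = 12.5 nA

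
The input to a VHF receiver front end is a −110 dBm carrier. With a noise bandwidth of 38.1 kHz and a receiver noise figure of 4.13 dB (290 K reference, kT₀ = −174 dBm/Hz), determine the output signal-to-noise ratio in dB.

Noise floor: N = −174 + 10 log₁₀(B) + NF
10 log₁₀(3.81×10⁴) = 45.81 dB
N = −174 + 45.81 + 4.13 = −124.06 dBm
SNR = P_sig − N = −110 − (−124.06) = 14.06 dB → 14.1 dB

14.1 dB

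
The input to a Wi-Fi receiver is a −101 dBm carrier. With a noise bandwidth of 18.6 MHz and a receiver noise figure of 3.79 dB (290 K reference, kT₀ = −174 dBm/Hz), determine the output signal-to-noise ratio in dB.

−3.5 dB

Noise floor: N = −174 + 10 log₁₀(B) + NF
10 log₁₀(1.86×10⁷) = 72.7 dB
N = −174 + 72.7 + 3.79 = −97.51 dBm
SNR = P_sig − N = −101 − (−97.51) = −3.49 dB → −3.5 dB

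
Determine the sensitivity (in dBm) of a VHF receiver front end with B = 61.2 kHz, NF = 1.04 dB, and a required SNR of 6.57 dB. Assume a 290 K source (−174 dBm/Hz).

Sensitivity = −174 + 10 log₁₀(B) + NF + SNR_min
= −174 + 47.87 + 1.04 + 6.57
= −118.52 dBm → −118.5 dBm

−118.5 dBm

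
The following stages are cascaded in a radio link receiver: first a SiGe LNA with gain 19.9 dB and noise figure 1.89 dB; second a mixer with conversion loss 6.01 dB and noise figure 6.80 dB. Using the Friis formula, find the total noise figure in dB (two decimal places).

2.00 dB

Convert to linear (a loss of L dB is a gain of −L dB): F_i = 10^(NF_i/10), G_i = 10^(G_i,dB/10)
  Stage 1: F_1 = 10^(1.89/10) = 1.545, G_1 = 10^(19.9/10) = 97.72
  Stage 2: F_2 = 10^(6.80/10) = 4.786, G_2 = 10^(−6.01/10) = 0.2506
Friis cascade:
  F = 1.545 + (4.786 − 1)/97.72 = 1.584
NF = 10 log₁₀(1.584) = 2.00 dB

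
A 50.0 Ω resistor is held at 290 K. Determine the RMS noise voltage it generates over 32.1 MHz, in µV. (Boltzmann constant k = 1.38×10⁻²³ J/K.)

5.07 µV

V_n = √(4kTRB)
4kTRB = 4 × 1.38×10⁻²³ × 290 × 5.00×10¹ × 3.21×10⁷ = 2.57×10⁻¹¹ V²
V_n = √(2.57×10⁻¹¹) = 5.07×10⁻⁶ V = 5.07 µV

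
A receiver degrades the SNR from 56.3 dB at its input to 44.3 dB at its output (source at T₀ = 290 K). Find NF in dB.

NF (dB) = SNR_in(dB) − SNR_out(dB) when the source is at T₀
NF = 56.3 − 44.3 = 12.0 dB

12.0 dB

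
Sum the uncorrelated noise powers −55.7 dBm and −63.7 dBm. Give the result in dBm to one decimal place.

−55.1 dBm

Convert to linear, add, convert back:
P₁ = 2.69×10⁻⁹ W, P₂ = 4.27×10⁻¹⁰ W
P_tot = 3.12×10⁻⁹ W → 10 log₁₀(P_tot / 10⁻³) = −55.1 dBm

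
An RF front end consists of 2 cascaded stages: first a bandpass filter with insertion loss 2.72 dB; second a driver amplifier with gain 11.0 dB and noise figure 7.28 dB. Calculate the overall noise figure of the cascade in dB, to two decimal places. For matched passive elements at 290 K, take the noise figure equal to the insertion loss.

Convert to linear (a loss of L dB is a gain of −L dB): F_i = 10^(NF_i/10), G_i = 10^(G_i,dB/10)
  Stage 1: F_1 = 10^(2.72/10) = 1.871, G_1 = 10^(−2.72/10) = 0.5346
  Stage 2: F_2 = 10^(7.28/10) = 5.346, G_2 = 10^(11.0/10) = 12.59
Friis cascade:
  F = 1.871 + (5.346 − 1)/0.5346 = 10.00
NF = 10 log₁₀(10.00) = 10.00 dB

10.00 dB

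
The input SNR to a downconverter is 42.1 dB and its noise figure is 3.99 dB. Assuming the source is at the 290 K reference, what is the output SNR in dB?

38.11 dB

By definition F = SNR_in/SNR_out, so in dB: SNR_out = SNR_in − NF
SNR_out = 42.1 − 3.99 = 38.11 dB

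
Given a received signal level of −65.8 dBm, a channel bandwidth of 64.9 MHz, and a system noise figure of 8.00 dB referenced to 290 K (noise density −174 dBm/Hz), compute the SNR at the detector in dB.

Noise floor: N = −174 + 10 log₁₀(B) + NF
10 log₁₀(6.49×10⁷) = 78.12 dB
N = −174 + 78.12 + 8.00 = −87.88 dBm
SNR = P_sig − N = −65.8 − (−87.88) = 22.08 dB → 22.1 dB

22.1 dB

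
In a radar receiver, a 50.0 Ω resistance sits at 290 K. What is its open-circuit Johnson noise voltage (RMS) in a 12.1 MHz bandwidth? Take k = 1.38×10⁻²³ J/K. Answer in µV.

3.11 µV

V_n = √(4kTRB)
4kTRB = 4 × 1.38×10⁻²³ × 290 × 5.00×10¹ × 1.21×10⁷ = 9.68×10⁻¹² V²
V_n = √(9.68×10⁻¹²) = 3.11×10⁻⁶ V = 3.11 µV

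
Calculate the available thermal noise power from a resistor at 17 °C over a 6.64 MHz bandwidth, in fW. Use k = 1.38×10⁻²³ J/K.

26.6 fW

T = 17 °C + 273.15 = 290.15 K
P_n = kTB = 1.38×10⁻²³ × 290.15 × 6.64×10⁶ = 2.66×10⁻¹⁴ W = 26.6 fW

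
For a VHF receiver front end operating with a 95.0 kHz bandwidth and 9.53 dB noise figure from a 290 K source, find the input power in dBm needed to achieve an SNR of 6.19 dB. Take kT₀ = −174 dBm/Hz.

−108.5 dBm

Sensitivity = −174 + 10 log₁₀(B) + NF + SNR_min
= −174 + 49.78 + 9.53 + 6.19
= −108.50 dBm → −108.5 dBm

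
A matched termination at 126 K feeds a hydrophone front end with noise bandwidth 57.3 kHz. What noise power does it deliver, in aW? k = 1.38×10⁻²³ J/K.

99.6 aW

P_n = kTB = 1.38×10⁻²³ × 126 × 5.73×10⁴ = 9.96×10⁻¹⁷ W = 99.6 aW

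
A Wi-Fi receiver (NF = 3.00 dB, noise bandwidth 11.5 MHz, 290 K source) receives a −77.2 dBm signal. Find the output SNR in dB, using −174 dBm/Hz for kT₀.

Noise floor: N = −174 + 10 log₁₀(B) + NF
10 log₁₀(1.15×10⁷) = 70.61 dB
N = −174 + 70.61 + 3.00 = −100.39 dBm
SNR = P_sig − N = −77.2 − (−100.39) = 23.19 dB → 23.2 dB

23.2 dB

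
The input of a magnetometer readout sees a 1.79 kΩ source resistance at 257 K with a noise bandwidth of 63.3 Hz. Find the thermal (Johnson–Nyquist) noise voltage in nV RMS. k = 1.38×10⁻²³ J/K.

40.1 nV

V_n = √(4kTRB)
4kTRB = 4 × 1.38×10⁻²³ × 257 × 1.79×10³ × 6.33×10¹ = 1.61×10⁻¹⁵ V²
V_n = √(1.61×10⁻¹⁵) = 4.01×10⁻⁸ V = 40.1 nV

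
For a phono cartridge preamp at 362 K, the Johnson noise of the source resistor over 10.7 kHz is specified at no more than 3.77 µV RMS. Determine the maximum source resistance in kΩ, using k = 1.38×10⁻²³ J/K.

66.5 kΩ

Johnson–Nyquist: V_n = √(4kTRB) ⇒ R = V_n² / (4kTB)
4kTB = 4 × 1.38×10⁻²³ × 362 × 1.07×10⁴ = 2.14×10⁻¹⁶
R = (3.77×10⁻⁶)² / 2.14×10⁻¹⁶ = 6.65×10⁴ Ω = 66.5 kΩ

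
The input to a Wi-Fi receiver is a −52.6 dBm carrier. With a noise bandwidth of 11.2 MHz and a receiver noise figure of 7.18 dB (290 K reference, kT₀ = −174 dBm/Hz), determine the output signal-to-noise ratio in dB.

43.7 dB

Noise floor: N = −174 + 10 log₁₀(B) + NF
10 log₁₀(1.12×10⁷) = 70.49 dB
N = −174 + 70.49 + 7.18 = −96.33 dBm
SNR = P_sig − N = −52.6 − (−96.33) = 43.73 dB → 43.7 dB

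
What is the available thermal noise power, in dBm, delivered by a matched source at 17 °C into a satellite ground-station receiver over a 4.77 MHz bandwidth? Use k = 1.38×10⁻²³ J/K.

T = 17 °C + 273.15 = 290.15 K
P_n = kTB = 1.38×10⁻²³ × 290.15 × 4.77×10⁶ = 1.91×10⁻¹⁴ W
In dBm: 10 log₁₀(1.91×10⁻¹⁴ / 10⁻³) = −107.2 dBm

−107.2 dBm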